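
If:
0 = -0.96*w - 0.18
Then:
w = -0.19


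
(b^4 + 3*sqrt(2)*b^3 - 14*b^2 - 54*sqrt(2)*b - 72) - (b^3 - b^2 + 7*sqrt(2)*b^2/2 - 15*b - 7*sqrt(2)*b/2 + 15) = b^4 - b^3 + 3*sqrt(2)*b^3 - 13*b^2 - 7*sqrt(2)*b^2/2 - 101*sqrt(2)*b/2 + 15*b - 87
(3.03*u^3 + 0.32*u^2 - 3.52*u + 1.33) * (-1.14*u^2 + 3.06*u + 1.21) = -3.4542*u^5 + 8.907*u^4 + 8.6583*u^3 - 11.9002*u^2 - 0.1894*u + 1.6093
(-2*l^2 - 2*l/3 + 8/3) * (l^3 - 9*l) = -2*l^5 - 2*l^4/3 + 62*l^3/3 + 6*l^2 - 24*l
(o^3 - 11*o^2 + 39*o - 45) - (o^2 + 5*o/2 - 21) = o^3 - 12*o^2 + 73*o/2 - 24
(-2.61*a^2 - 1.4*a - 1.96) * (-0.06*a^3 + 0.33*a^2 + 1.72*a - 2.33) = 0.1566*a^5 - 0.7773*a^4 - 4.8336*a^3 + 3.0265*a^2 - 0.1092*a + 4.5668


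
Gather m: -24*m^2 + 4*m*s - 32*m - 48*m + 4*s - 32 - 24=-24*m^2 + m*(4*s - 80) + 4*s - 56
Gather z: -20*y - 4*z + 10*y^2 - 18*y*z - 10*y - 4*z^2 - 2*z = 10*y^2 - 30*y - 4*z^2 + z*(-18*y - 6)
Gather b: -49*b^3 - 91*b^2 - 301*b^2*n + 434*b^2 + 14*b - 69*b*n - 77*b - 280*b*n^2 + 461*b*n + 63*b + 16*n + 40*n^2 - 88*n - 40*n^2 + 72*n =-49*b^3 + b^2*(343 - 301*n) + b*(-280*n^2 + 392*n)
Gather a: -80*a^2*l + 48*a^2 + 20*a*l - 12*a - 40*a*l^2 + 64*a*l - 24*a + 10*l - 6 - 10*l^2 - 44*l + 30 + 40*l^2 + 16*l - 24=a^2*(48 - 80*l) + a*(-40*l^2 + 84*l - 36) + 30*l^2 - 18*l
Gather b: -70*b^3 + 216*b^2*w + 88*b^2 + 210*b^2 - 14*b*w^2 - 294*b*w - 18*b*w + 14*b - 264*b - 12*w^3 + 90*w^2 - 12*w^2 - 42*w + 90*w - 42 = -70*b^3 + b^2*(216*w + 298) + b*(-14*w^2 - 312*w - 250) - 12*w^3 + 78*w^2 + 48*w - 42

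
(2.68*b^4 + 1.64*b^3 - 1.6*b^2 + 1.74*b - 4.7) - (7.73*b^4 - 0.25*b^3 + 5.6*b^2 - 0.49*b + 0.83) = -5.05*b^4 + 1.89*b^3 - 7.2*b^2 + 2.23*b - 5.53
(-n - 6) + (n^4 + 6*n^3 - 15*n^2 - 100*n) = n^4 + 6*n^3 - 15*n^2 - 101*n - 6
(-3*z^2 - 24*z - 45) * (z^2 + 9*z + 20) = -3*z^4 - 51*z^3 - 321*z^2 - 885*z - 900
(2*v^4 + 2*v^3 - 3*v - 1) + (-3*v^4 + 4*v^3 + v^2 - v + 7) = -v^4 + 6*v^3 + v^2 - 4*v + 6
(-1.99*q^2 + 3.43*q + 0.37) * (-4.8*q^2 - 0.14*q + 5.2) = 9.552*q^4 - 16.1854*q^3 - 12.6042*q^2 + 17.7842*q + 1.924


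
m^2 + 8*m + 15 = (m + 3)*(m + 5)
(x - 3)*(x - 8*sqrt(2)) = x^2 - 8*sqrt(2)*x - 3*x + 24*sqrt(2)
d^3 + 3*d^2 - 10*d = d*(d - 2)*(d + 5)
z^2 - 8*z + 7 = (z - 7)*(z - 1)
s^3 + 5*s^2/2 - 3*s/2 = s*(s - 1/2)*(s + 3)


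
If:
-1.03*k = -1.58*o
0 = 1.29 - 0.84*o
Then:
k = 2.36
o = 1.54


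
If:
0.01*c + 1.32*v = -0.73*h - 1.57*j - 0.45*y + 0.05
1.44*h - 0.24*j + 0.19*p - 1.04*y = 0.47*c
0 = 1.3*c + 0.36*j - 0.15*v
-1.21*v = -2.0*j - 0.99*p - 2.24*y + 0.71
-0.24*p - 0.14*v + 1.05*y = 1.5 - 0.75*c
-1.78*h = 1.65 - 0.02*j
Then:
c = 15.35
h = -1.36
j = -38.45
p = 90.61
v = 40.74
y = 16.61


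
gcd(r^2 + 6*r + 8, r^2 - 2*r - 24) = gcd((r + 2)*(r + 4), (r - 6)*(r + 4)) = r + 4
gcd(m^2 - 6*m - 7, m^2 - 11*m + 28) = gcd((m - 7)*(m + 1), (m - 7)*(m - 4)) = m - 7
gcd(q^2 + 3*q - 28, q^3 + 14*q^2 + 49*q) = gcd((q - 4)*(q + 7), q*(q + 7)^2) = q + 7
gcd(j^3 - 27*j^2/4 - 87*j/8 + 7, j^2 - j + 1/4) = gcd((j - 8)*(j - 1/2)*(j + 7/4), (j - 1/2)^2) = j - 1/2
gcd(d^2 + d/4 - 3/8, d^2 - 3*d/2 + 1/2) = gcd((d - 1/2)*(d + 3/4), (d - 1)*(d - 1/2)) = d - 1/2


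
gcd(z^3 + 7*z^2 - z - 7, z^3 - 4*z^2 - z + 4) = z^2 - 1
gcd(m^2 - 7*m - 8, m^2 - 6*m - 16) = m - 8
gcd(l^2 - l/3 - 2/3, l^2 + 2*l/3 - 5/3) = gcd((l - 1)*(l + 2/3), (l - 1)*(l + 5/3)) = l - 1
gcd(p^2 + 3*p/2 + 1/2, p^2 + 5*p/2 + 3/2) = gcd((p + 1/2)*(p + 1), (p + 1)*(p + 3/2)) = p + 1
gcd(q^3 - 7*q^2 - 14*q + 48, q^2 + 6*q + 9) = q + 3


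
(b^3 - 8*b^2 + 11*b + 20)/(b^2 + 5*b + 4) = (b^2 - 9*b + 20)/(b + 4)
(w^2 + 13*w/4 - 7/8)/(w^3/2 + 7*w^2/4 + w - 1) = (8*w^2 + 26*w - 7)/(2*(2*w^3 + 7*w^2 + 4*w - 4))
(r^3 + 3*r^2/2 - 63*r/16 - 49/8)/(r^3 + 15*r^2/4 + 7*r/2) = (4*r^2 - r - 14)/(4*r*(r + 2))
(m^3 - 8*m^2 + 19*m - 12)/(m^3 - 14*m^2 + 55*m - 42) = (m^2 - 7*m + 12)/(m^2 - 13*m + 42)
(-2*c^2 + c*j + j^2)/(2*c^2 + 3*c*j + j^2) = (-c + j)/(c + j)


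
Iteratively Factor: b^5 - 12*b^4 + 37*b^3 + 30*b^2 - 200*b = (b - 5)*(b^4 - 7*b^3 + 2*b^2 + 40*b) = (b - 5)^2*(b^3 - 2*b^2 - 8*b) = (b - 5)^2*(b + 2)*(b^2 - 4*b) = b*(b - 5)^2*(b + 2)*(b - 4)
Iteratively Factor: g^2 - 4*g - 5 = (g + 1)*(g - 5)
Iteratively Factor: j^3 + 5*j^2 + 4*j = (j + 4)*(j^2 + j) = j*(j + 4)*(j + 1)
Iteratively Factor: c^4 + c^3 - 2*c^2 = (c - 1)*(c^3 + 2*c^2) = c*(c - 1)*(c^2 + 2*c) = c^2*(c - 1)*(c + 2)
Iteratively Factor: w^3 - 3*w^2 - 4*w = (w)*(w^2 - 3*w - 4) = w*(w + 1)*(w - 4)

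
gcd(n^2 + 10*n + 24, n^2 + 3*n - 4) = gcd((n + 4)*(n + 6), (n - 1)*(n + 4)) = n + 4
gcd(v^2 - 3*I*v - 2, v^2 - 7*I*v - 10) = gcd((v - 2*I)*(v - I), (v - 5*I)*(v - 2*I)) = v - 2*I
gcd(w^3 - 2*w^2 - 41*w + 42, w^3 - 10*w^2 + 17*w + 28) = w - 7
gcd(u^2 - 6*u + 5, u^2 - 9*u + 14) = 1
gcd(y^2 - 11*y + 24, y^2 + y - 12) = y - 3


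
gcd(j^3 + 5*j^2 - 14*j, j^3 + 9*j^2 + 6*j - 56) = j^2 + 5*j - 14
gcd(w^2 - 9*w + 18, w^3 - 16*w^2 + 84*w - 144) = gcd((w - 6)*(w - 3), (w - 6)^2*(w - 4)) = w - 6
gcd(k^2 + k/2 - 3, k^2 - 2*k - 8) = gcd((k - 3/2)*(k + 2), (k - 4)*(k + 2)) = k + 2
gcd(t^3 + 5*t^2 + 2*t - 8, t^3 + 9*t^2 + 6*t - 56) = t + 4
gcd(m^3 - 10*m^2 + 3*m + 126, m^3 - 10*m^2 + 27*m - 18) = m - 6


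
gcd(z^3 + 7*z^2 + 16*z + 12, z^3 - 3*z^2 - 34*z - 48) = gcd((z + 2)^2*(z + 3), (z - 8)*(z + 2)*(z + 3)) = z^2 + 5*z + 6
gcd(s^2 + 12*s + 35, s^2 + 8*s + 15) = s + 5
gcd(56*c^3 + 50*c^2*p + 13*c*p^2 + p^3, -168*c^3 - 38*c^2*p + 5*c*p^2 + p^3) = 28*c^2 + 11*c*p + p^2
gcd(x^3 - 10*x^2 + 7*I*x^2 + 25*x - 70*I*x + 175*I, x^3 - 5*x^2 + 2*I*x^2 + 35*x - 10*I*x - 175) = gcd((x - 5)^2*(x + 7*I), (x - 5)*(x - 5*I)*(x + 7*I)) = x^2 + x*(-5 + 7*I) - 35*I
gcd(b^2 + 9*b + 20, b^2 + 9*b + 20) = b^2 + 9*b + 20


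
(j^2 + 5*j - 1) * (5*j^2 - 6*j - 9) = 5*j^4 + 19*j^3 - 44*j^2 - 39*j + 9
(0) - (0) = 0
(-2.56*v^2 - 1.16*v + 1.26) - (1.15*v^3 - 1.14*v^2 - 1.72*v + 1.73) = -1.15*v^3 - 1.42*v^2 + 0.56*v - 0.47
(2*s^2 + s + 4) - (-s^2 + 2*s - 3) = 3*s^2 - s + 7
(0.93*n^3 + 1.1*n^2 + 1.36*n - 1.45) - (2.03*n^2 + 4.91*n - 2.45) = 0.93*n^3 - 0.93*n^2 - 3.55*n + 1.0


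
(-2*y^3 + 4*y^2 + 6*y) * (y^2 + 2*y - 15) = -2*y^5 + 44*y^3 - 48*y^2 - 90*y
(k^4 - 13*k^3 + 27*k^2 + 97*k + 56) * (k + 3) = k^5 - 10*k^4 - 12*k^3 + 178*k^2 + 347*k + 168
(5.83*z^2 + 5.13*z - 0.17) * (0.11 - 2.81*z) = -16.3823*z^3 - 13.774*z^2 + 1.042*z - 0.0187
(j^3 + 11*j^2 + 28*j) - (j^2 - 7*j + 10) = j^3 + 10*j^2 + 35*j - 10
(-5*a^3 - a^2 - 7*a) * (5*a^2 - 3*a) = -25*a^5 + 10*a^4 - 32*a^3 + 21*a^2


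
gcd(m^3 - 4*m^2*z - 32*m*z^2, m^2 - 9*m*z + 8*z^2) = -m + 8*z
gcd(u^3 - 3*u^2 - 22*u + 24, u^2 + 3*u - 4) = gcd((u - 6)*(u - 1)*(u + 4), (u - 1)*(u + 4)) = u^2 + 3*u - 4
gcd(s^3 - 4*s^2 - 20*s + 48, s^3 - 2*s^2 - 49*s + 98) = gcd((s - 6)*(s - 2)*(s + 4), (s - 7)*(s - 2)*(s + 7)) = s - 2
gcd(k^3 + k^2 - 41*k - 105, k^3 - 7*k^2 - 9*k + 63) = k^2 - 4*k - 21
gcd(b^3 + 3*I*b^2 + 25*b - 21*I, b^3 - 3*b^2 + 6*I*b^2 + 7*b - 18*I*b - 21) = b^2 + 6*I*b + 7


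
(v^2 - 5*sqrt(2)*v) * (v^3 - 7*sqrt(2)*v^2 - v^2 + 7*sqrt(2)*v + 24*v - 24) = v^5 - 12*sqrt(2)*v^4 - v^4 + 12*sqrt(2)*v^3 + 94*v^3 - 120*sqrt(2)*v^2 - 94*v^2 + 120*sqrt(2)*v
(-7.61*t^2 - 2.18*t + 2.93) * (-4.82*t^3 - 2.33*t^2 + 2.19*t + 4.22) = 36.6802*t^5 + 28.2389*t^4 - 25.7091*t^3 - 43.7153*t^2 - 2.7829*t + 12.3646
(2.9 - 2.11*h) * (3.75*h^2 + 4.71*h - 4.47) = -7.9125*h^3 + 0.936900000000001*h^2 + 23.0907*h - 12.963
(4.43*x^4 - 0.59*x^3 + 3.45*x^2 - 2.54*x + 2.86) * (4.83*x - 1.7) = 21.3969*x^5 - 10.3807*x^4 + 17.6665*x^3 - 18.1332*x^2 + 18.1318*x - 4.862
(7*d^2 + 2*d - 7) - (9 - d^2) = 8*d^2 + 2*d - 16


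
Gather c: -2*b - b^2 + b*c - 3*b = -b^2 + b*c - 5*b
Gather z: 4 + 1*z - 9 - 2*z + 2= -z - 3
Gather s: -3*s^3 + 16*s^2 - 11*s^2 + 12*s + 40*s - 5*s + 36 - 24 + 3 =-3*s^3 + 5*s^2 + 47*s + 15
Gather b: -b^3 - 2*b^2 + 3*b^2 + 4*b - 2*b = -b^3 + b^2 + 2*b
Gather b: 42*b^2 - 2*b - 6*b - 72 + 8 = 42*b^2 - 8*b - 64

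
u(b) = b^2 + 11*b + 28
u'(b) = 2*b + 11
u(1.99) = 53.85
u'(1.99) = 14.98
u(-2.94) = 4.30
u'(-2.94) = 5.12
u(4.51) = 97.95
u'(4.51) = 20.02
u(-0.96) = 18.36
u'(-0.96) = 9.08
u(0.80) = 37.44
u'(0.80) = 12.60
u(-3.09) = 3.56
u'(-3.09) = 4.82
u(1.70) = 49.59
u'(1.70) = 14.40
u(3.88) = 85.73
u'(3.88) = 18.76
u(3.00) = 70.00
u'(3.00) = 17.00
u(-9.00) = 10.00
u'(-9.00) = -7.00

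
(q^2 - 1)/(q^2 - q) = (q + 1)/q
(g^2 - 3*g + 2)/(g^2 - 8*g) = (g^2 - 3*g + 2)/(g*(g - 8))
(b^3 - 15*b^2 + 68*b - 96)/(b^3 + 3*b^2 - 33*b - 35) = (b^3 - 15*b^2 + 68*b - 96)/(b^3 + 3*b^2 - 33*b - 35)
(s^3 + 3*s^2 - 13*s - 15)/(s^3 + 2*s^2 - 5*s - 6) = (s^2 + 2*s - 15)/(s^2 + s - 6)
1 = 1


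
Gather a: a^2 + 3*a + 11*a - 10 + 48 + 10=a^2 + 14*a + 48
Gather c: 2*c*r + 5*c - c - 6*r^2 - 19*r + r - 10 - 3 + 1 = c*(2*r + 4) - 6*r^2 - 18*r - 12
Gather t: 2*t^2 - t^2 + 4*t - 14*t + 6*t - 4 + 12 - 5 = t^2 - 4*t + 3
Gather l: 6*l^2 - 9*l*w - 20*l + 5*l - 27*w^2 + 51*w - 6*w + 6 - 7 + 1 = 6*l^2 + l*(-9*w - 15) - 27*w^2 + 45*w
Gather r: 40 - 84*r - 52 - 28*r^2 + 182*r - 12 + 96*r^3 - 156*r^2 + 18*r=96*r^3 - 184*r^2 + 116*r - 24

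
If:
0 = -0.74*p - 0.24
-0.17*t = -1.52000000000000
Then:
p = -0.32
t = 8.94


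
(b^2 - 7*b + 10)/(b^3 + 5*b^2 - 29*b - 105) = (b - 2)/(b^2 + 10*b + 21)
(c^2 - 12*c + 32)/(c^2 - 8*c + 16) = (c - 8)/(c - 4)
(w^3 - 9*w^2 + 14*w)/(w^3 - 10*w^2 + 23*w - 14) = w/(w - 1)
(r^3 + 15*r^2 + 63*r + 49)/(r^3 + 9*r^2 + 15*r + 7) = (r + 7)/(r + 1)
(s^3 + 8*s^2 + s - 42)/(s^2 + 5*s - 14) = s + 3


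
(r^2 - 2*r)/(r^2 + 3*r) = (r - 2)/(r + 3)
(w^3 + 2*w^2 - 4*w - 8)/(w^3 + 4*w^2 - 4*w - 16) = (w + 2)/(w + 4)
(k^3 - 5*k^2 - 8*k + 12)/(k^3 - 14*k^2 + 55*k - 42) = (k + 2)/(k - 7)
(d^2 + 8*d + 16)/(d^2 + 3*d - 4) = (d + 4)/(d - 1)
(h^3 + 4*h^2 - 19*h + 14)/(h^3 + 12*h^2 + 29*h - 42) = (h - 2)/(h + 6)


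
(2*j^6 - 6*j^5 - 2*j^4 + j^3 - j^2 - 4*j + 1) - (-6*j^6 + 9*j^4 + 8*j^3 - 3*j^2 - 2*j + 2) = 8*j^6 - 6*j^5 - 11*j^4 - 7*j^3 + 2*j^2 - 2*j - 1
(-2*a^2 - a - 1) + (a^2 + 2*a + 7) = -a^2 + a + 6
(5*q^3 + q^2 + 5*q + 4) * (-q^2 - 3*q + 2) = -5*q^5 - 16*q^4 + 2*q^3 - 17*q^2 - 2*q + 8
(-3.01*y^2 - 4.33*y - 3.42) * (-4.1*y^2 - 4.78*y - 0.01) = 12.341*y^4 + 32.1408*y^3 + 34.7495*y^2 + 16.3909*y + 0.0342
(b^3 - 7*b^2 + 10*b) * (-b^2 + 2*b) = -b^5 + 9*b^4 - 24*b^3 + 20*b^2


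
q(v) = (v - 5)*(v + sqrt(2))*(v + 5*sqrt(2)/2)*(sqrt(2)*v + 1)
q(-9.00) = 6806.09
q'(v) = sqrt(2)*(v - 5)*(v + sqrt(2))*(v + 5*sqrt(2)/2) + (v - 5)*(v + sqrt(2))*(sqrt(2)*v + 1) + (v - 5)*(v + 5*sqrt(2)/2)*(sqrt(2)*v + 1) + (v + sqrt(2))*(v + 5*sqrt(2)/2)*(sqrt(2)*v + 1) = 4*sqrt(2)*v^3 - 15*sqrt(2)*v^2 + 24*v^2 - 80*v + 17*sqrt(2)*v - 85*sqrt(2)/2 + 5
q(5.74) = 447.73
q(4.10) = -257.61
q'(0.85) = -97.18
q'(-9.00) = -3449.59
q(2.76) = -288.63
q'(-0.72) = -15.48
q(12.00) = 26215.08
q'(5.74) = 785.33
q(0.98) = -103.69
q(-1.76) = -6.18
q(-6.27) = 1177.26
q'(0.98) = -101.94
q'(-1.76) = 21.18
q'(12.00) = 9449.74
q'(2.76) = -69.39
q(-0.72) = 0.20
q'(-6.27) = -989.06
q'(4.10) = 152.19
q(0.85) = -90.74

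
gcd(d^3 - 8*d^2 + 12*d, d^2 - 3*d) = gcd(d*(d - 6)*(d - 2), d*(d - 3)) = d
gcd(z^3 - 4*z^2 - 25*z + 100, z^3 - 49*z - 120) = z + 5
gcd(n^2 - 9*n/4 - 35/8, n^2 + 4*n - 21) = 1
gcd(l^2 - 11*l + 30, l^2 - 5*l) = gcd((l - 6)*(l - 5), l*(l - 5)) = l - 5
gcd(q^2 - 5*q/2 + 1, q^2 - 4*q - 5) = 1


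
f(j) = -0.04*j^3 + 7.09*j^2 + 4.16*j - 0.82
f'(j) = -0.12*j^2 + 14.18*j + 4.16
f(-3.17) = 58.51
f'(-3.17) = -42.00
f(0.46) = 2.59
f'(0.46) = 10.66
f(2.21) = 42.57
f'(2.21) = 34.91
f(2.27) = 44.69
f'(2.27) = 35.73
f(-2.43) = 31.51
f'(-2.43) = -31.01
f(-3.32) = 64.98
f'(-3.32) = -44.24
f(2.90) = 69.90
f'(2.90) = 44.27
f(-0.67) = -0.41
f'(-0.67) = -5.39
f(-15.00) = 1667.03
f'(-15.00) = -235.54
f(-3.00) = 51.59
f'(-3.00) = -39.46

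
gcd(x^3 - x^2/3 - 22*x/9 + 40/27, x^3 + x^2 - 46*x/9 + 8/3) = x^2 - 2*x + 8/9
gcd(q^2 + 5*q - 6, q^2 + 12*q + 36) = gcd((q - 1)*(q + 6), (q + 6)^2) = q + 6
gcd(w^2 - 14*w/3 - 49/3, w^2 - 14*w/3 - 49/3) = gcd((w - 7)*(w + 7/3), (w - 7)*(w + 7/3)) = w^2 - 14*w/3 - 49/3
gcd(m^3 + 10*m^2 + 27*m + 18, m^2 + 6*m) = m + 6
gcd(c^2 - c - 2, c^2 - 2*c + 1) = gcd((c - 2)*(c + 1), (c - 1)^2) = 1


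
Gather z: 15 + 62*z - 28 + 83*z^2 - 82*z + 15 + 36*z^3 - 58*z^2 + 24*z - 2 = 36*z^3 + 25*z^2 + 4*z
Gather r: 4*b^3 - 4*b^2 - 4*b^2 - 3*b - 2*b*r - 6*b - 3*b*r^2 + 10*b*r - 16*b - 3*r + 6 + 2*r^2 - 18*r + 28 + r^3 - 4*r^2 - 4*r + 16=4*b^3 - 8*b^2 - 25*b + r^3 + r^2*(-3*b - 2) + r*(8*b - 25) + 50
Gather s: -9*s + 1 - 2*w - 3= -9*s - 2*w - 2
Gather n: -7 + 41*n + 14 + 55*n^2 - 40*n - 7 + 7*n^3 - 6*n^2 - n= 7*n^3 + 49*n^2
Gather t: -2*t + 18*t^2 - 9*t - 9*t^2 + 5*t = 9*t^2 - 6*t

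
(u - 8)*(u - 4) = u^2 - 12*u + 32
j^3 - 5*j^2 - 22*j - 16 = (j - 8)*(j + 1)*(j + 2)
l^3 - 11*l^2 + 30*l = l*(l - 6)*(l - 5)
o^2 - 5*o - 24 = (o - 8)*(o + 3)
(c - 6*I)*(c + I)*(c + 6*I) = c^3 + I*c^2 + 36*c + 36*I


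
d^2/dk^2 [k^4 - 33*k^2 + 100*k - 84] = 12*k^2 - 66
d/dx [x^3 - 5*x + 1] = 3*x^2 - 5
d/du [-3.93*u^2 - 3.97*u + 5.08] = -7.86*u - 3.97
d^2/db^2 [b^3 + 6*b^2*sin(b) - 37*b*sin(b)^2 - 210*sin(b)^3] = -6*b^2*sin(b) + 24*b*cos(b) - 74*b*cos(2*b) + 6*b + 339*sin(b)/2 - 74*sin(2*b) - 945*sin(3*b)/2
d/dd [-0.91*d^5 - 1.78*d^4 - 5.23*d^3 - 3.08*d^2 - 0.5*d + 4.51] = -4.55*d^4 - 7.12*d^3 - 15.69*d^2 - 6.16*d - 0.5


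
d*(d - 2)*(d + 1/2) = d^3 - 3*d^2/2 - d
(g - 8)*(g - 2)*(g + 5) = g^3 - 5*g^2 - 34*g + 80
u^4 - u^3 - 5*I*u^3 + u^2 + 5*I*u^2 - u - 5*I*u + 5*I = (u - 5*I)*(u + I)*(-I*u + I)*(I*u + 1)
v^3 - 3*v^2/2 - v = v*(v - 2)*(v + 1/2)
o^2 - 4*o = o*(o - 4)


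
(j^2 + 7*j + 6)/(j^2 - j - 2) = (j + 6)/(j - 2)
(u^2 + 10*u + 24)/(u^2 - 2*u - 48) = (u + 4)/(u - 8)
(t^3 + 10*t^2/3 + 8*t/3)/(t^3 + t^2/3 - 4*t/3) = (t + 2)/(t - 1)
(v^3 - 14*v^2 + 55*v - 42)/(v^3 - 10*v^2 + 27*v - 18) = (v - 7)/(v - 3)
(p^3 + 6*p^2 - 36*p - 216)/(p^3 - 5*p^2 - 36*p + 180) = (p + 6)/(p - 5)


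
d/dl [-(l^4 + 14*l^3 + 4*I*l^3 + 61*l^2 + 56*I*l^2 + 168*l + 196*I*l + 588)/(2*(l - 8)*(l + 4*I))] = (-l^5 + l^4*(5 - 8*I) + l^3*(128 + 40*I) + l^2*(248 + 872*I) + l*(-1204 + 1952*I) - 5488 + 3864*I)/(l^4 + l^3*(-16 + 8*I) + l^2*(48 - 128*I) + l*(256 + 512*I) - 1024)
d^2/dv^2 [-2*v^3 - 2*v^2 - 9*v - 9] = -12*v - 4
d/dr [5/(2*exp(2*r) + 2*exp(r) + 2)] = (-5*exp(r) - 5/2)*exp(r)/(exp(2*r) + exp(r) + 1)^2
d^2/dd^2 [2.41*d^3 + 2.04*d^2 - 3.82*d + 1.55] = 14.46*d + 4.08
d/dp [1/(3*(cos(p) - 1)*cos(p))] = (-sin(p)/cos(p)^2 + 2*tan(p))/(3*(cos(p) - 1)^2)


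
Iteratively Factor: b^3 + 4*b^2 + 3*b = (b + 1)*(b^2 + 3*b) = (b + 1)*(b + 3)*(b)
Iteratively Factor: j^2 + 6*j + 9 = (j + 3)*(j + 3)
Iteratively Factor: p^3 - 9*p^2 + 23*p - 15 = (p - 1)*(p^2 - 8*p + 15) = (p - 5)*(p - 1)*(p - 3)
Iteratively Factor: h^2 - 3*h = (h - 3)*(h)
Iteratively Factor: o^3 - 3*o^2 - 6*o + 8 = (o - 4)*(o^2 + o - 2) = (o - 4)*(o - 1)*(o + 2)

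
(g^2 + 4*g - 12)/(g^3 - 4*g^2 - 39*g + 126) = (g - 2)/(g^2 - 10*g + 21)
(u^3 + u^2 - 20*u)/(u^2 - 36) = u*(u^2 + u - 20)/(u^2 - 36)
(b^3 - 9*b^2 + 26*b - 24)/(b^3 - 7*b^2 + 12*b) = (b - 2)/b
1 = 1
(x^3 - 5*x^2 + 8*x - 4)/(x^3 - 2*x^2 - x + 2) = (x - 2)/(x + 1)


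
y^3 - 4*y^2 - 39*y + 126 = (y - 7)*(y - 3)*(y + 6)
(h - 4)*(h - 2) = h^2 - 6*h + 8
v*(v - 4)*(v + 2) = v^3 - 2*v^2 - 8*v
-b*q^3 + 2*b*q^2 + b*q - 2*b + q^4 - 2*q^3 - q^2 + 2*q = (-b + q)*(q - 2)*(q - 1)*(q + 1)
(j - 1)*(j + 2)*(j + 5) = j^3 + 6*j^2 + 3*j - 10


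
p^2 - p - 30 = (p - 6)*(p + 5)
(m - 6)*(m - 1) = m^2 - 7*m + 6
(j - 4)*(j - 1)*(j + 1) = j^3 - 4*j^2 - j + 4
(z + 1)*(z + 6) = z^2 + 7*z + 6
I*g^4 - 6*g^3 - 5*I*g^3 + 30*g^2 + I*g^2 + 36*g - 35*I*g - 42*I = (g - 6)*(g - I)*(g + 7*I)*(I*g + I)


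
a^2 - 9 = (a - 3)*(a + 3)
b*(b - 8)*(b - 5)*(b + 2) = b^4 - 11*b^3 + 14*b^2 + 80*b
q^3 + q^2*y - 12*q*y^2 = q*(q - 3*y)*(q + 4*y)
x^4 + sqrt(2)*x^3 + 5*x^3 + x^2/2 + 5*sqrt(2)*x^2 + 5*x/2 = x*(x + 5)*(x + sqrt(2)/2)^2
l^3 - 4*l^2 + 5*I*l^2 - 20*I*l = l*(l - 4)*(l + 5*I)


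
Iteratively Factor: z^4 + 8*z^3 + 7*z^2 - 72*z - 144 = (z - 3)*(z^3 + 11*z^2 + 40*z + 48) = (z - 3)*(z + 4)*(z^2 + 7*z + 12) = (z - 3)*(z + 4)^2*(z + 3)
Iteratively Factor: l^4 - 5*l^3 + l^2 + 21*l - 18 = (l - 3)*(l^3 - 2*l^2 - 5*l + 6) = (l - 3)^2*(l^2 + l - 2) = (l - 3)^2*(l + 2)*(l - 1)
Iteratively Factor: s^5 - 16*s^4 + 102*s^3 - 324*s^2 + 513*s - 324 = (s - 4)*(s^4 - 12*s^3 + 54*s^2 - 108*s + 81) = (s - 4)*(s - 3)*(s^3 - 9*s^2 + 27*s - 27) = (s - 4)*(s - 3)^2*(s^2 - 6*s + 9) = (s - 4)*(s - 3)^3*(s - 3)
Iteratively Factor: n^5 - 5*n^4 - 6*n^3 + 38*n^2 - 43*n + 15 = (n - 5)*(n^4 - 6*n^2 + 8*n - 3) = (n - 5)*(n - 1)*(n^3 + n^2 - 5*n + 3) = (n - 5)*(n - 1)*(n + 3)*(n^2 - 2*n + 1) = (n - 5)*(n - 1)^2*(n + 3)*(n - 1)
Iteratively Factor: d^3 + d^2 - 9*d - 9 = (d + 3)*(d^2 - 2*d - 3) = (d + 1)*(d + 3)*(d - 3)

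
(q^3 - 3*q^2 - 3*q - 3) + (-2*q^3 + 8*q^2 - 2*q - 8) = -q^3 + 5*q^2 - 5*q - 11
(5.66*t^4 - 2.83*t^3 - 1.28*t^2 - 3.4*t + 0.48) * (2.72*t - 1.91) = 15.3952*t^5 - 18.5082*t^4 + 1.9237*t^3 - 6.8032*t^2 + 7.7996*t - 0.9168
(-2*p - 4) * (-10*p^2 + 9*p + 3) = 20*p^3 + 22*p^2 - 42*p - 12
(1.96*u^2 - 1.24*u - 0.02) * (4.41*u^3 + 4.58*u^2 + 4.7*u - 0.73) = 8.6436*u^5 + 3.5084*u^4 + 3.4446*u^3 - 7.3504*u^2 + 0.8112*u + 0.0146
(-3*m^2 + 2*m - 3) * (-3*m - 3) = 9*m^3 + 3*m^2 + 3*m + 9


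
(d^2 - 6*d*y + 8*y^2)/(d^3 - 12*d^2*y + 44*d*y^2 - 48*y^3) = 1/(d - 6*y)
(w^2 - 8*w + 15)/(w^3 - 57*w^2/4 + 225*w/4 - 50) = 4*(w - 3)/(4*w^2 - 37*w + 40)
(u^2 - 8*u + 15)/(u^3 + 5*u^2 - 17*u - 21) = (u - 5)/(u^2 + 8*u + 7)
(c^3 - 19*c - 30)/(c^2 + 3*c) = c - 3 - 10/c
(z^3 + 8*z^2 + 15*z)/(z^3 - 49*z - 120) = z/(z - 8)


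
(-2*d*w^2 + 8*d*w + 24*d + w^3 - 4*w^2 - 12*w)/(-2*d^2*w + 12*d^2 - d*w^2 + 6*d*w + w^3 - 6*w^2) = (w + 2)/(d + w)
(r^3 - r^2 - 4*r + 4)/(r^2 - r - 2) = (r^2 + r - 2)/(r + 1)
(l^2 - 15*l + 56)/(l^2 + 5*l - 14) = (l^2 - 15*l + 56)/(l^2 + 5*l - 14)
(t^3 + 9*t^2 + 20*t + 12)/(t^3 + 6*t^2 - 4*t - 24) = (t + 1)/(t - 2)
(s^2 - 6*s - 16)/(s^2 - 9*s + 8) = (s + 2)/(s - 1)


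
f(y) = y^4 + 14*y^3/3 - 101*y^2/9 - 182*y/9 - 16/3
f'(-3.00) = 65.11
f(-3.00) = -90.67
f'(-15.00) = -10033.56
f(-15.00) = 32648.00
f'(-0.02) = -19.77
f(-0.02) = -4.93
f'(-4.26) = 20.22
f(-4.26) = -154.28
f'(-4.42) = 7.09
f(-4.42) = -156.49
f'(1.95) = 18.91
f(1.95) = -38.38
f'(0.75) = -27.49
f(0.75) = -24.53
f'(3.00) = 146.44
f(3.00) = 40.00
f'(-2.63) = 62.88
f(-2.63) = -66.82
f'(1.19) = -20.37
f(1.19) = -35.42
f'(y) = 4*y^3 + 14*y^2 - 202*y/9 - 182/9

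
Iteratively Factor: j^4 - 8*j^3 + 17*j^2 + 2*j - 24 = (j + 1)*(j^3 - 9*j^2 + 26*j - 24) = (j - 2)*(j + 1)*(j^2 - 7*j + 12) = (j - 4)*(j - 2)*(j + 1)*(j - 3)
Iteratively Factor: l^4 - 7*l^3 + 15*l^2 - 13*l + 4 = (l - 4)*(l^3 - 3*l^2 + 3*l - 1) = (l - 4)*(l - 1)*(l^2 - 2*l + 1) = (l - 4)*(l - 1)^2*(l - 1)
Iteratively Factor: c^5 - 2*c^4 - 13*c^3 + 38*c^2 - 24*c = (c - 2)*(c^4 - 13*c^2 + 12*c) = (c - 3)*(c - 2)*(c^3 + 3*c^2 - 4*c) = c*(c - 3)*(c - 2)*(c^2 + 3*c - 4) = c*(c - 3)*(c - 2)*(c + 4)*(c - 1)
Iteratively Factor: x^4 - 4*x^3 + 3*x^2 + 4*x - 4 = (x - 2)*(x^3 - 2*x^2 - x + 2) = (x - 2)^2*(x^2 - 1) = (x - 2)^2*(x + 1)*(x - 1)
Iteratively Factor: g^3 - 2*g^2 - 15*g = (g + 3)*(g^2 - 5*g) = (g - 5)*(g + 3)*(g)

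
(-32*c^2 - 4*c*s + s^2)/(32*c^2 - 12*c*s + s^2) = (4*c + s)/(-4*c + s)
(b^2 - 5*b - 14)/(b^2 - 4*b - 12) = (b - 7)/(b - 6)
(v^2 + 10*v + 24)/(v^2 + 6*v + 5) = (v^2 + 10*v + 24)/(v^2 + 6*v + 5)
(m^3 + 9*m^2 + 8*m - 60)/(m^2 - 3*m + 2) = (m^2 + 11*m + 30)/(m - 1)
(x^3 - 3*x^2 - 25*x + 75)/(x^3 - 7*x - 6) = (x^2 - 25)/(x^2 + 3*x + 2)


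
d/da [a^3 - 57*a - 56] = 3*a^2 - 57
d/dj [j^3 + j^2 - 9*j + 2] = 3*j^2 + 2*j - 9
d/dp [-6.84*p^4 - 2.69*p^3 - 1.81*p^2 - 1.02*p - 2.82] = -27.36*p^3 - 8.07*p^2 - 3.62*p - 1.02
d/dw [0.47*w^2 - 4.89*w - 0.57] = 0.94*w - 4.89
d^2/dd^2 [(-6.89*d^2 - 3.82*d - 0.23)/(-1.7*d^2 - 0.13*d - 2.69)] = (19.03422*d^3 - 185.05962*d^2 - 104.50818*d + 94.945944)/(4.913*d^6 + 1.1271*d^5 + 23.40849*d^4 + 3.569137*d^3 + 37.040493*d^2 + 2.822079*d + 19.465109)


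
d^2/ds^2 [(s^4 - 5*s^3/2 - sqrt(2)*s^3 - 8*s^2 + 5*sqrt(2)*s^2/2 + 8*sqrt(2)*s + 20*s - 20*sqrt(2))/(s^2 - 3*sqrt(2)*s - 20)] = 2*(s^6 - 9*sqrt(2)*s^5 - 6*s^4 - 60*s^3 + 426*sqrt(2)*s^3 - 360*sqrt(2)*s^2 + 1560*s^2 - 1440*s - 720*sqrt(2)*s - 4160 - 960*sqrt(2))/(s^6 - 9*sqrt(2)*s^5 - 6*s^4 + 306*sqrt(2)*s^3 + 120*s^2 - 3600*sqrt(2)*s - 8000)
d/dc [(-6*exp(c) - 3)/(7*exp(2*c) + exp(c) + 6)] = 3*((2*exp(c) + 1)*(14*exp(c) + 1) - 14*exp(2*c) - 2*exp(c) - 12)*exp(c)/(7*exp(2*c) + exp(c) + 6)^2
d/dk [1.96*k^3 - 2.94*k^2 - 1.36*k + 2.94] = 5.88*k^2 - 5.88*k - 1.36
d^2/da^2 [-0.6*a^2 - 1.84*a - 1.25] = -1.20000000000000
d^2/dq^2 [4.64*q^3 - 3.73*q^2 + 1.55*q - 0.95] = 27.84*q - 7.46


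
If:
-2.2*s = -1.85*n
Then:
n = 1.18918918918919*s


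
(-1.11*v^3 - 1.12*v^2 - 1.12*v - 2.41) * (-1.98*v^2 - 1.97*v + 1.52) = 2.1978*v^5 + 4.4043*v^4 + 2.7368*v^3 + 5.2758*v^2 + 3.0453*v - 3.6632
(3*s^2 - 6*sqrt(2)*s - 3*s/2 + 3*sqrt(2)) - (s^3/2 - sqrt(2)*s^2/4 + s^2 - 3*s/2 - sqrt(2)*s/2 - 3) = -s^3/2 + sqrt(2)*s^2/4 + 2*s^2 - 11*sqrt(2)*s/2 + 3 + 3*sqrt(2)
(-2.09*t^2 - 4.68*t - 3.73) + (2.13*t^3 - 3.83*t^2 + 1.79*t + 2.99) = 2.13*t^3 - 5.92*t^2 - 2.89*t - 0.74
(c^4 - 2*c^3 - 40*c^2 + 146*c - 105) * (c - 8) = c^5 - 10*c^4 - 24*c^3 + 466*c^2 - 1273*c + 840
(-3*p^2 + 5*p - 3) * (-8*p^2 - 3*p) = 24*p^4 - 31*p^3 + 9*p^2 + 9*p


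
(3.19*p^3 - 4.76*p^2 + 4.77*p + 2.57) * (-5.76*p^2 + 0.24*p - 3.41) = -18.3744*p^5 + 28.1832*p^4 - 39.4955*p^3 + 2.5732*p^2 - 15.6489*p - 8.7637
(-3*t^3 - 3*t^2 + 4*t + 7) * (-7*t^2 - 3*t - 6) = 21*t^5 + 30*t^4 - t^3 - 43*t^2 - 45*t - 42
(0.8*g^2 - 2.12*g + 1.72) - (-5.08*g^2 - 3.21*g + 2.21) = 5.88*g^2 + 1.09*g - 0.49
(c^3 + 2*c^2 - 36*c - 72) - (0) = c^3 + 2*c^2 - 36*c - 72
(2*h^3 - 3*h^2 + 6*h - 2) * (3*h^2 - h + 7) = 6*h^5 - 11*h^4 + 35*h^3 - 33*h^2 + 44*h - 14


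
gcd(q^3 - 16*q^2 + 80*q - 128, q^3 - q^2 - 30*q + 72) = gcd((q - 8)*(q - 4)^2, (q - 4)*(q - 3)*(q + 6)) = q - 4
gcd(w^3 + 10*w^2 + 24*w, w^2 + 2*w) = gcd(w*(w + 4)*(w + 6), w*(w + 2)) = w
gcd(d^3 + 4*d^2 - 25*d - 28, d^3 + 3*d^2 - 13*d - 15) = d + 1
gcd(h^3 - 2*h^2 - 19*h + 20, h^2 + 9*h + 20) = h + 4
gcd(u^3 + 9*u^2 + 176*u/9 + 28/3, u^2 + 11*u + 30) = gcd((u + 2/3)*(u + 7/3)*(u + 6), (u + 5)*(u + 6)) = u + 6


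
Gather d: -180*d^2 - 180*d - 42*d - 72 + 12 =-180*d^2 - 222*d - 60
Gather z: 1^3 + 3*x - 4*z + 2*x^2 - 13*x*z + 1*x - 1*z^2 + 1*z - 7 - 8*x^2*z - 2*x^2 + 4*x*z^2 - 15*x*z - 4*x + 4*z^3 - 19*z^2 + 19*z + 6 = 4*z^3 + z^2*(4*x - 20) + z*(-8*x^2 - 28*x + 16)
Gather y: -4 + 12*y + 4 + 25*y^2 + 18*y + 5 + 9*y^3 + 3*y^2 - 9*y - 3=9*y^3 + 28*y^2 + 21*y + 2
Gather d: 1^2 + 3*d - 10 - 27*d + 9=-24*d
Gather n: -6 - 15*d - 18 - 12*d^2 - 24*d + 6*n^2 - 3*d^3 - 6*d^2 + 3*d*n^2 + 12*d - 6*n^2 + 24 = -3*d^3 - 18*d^2 + 3*d*n^2 - 27*d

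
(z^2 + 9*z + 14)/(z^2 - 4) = (z + 7)/(z - 2)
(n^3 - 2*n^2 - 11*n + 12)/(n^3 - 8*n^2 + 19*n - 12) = (n + 3)/(n - 3)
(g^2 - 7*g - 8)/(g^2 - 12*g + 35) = (g^2 - 7*g - 8)/(g^2 - 12*g + 35)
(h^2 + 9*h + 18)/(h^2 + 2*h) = (h^2 + 9*h + 18)/(h*(h + 2))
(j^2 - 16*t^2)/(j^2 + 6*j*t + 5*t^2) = (j^2 - 16*t^2)/(j^2 + 6*j*t + 5*t^2)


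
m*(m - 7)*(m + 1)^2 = m^4 - 5*m^3 - 13*m^2 - 7*m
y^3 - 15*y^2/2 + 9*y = y*(y - 6)*(y - 3/2)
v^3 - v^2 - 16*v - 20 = (v - 5)*(v + 2)^2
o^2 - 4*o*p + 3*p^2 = (o - 3*p)*(o - p)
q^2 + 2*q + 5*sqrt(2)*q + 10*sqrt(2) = (q + 2)*(q + 5*sqrt(2))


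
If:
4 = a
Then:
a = 4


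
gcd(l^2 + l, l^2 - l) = l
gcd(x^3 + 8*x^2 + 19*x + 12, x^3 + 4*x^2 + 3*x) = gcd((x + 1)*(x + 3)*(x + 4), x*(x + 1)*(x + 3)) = x^2 + 4*x + 3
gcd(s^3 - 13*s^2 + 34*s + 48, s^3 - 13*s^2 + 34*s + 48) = s^3 - 13*s^2 + 34*s + 48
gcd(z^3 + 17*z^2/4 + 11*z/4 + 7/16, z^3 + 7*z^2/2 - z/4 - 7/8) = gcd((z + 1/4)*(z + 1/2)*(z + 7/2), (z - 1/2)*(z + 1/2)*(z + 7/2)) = z^2 + 4*z + 7/4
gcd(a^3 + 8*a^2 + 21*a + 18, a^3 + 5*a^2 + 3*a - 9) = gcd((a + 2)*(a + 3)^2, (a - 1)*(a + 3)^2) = a^2 + 6*a + 9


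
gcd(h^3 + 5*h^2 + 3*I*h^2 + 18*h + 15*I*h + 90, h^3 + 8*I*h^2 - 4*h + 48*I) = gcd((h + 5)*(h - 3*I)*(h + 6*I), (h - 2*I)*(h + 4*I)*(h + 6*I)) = h + 6*I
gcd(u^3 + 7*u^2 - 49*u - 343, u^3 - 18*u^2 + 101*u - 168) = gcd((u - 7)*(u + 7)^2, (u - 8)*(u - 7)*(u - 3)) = u - 7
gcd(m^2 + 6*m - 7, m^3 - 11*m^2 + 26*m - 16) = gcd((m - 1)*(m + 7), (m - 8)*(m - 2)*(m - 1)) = m - 1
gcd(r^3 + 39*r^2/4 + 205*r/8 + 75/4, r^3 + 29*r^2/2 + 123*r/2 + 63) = r + 6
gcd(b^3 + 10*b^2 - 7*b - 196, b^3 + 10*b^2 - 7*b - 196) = b^3 + 10*b^2 - 7*b - 196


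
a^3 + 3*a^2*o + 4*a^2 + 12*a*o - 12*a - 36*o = (a - 2)*(a + 6)*(a + 3*o)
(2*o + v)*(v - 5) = 2*o*v - 10*o + v^2 - 5*v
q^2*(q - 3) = q^3 - 3*q^2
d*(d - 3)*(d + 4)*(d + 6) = d^4 + 7*d^3 - 6*d^2 - 72*d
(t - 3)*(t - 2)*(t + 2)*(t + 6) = t^4 + 3*t^3 - 22*t^2 - 12*t + 72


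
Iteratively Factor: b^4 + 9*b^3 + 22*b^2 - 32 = (b + 4)*(b^3 + 5*b^2 + 2*b - 8) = (b + 4)^2*(b^2 + b - 2) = (b - 1)*(b + 4)^2*(b + 2)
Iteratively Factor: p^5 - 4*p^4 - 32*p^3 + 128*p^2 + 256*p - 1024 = (p - 4)*(p^4 - 32*p^2 + 256) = (p - 4)^2*(p^3 + 4*p^2 - 16*p - 64) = (p - 4)^2*(p + 4)*(p^2 - 16) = (p - 4)^3*(p + 4)*(p + 4)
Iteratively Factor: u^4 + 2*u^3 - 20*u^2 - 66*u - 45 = (u - 5)*(u^3 + 7*u^2 + 15*u + 9) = (u - 5)*(u + 1)*(u^2 + 6*u + 9) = (u - 5)*(u + 1)*(u + 3)*(u + 3)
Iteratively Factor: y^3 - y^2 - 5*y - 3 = (y + 1)*(y^2 - 2*y - 3) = (y - 3)*(y + 1)*(y + 1)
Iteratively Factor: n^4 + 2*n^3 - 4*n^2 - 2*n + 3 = (n + 3)*(n^3 - n^2 - n + 1) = (n - 1)*(n + 3)*(n^2 - 1) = (n - 1)*(n + 1)*(n + 3)*(n - 1)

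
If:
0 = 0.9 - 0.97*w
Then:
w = 0.93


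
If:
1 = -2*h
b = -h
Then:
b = 1/2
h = -1/2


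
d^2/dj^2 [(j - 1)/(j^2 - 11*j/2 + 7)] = 4*((13 - 6*j)*(2*j^2 - 11*j + 14) + (j - 1)*(4*j - 11)^2)/(2*j^2 - 11*j + 14)^3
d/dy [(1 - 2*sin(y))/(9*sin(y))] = -cos(y)/(9*sin(y)^2)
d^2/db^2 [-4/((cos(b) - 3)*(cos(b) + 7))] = 4*(4*sin(b)^4 - 102*sin(b)^2 + 69*cos(b) + 3*cos(3*b) + 24)/((cos(b) - 3)^3*(cos(b) + 7)^3)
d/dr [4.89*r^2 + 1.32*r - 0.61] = 9.78*r + 1.32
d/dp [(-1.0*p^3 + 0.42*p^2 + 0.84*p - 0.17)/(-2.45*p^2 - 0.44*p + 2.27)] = (2.45*p^4 + 0.88*p^3 - 4.9368*p^2 + 1.0738*p + 1.832)/(6.0025*p^4 + 2.156*p^3 - 10.9294*p^2 - 1.9976*p + 5.1529)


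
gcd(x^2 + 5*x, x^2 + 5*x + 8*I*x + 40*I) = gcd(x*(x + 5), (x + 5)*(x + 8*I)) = x + 5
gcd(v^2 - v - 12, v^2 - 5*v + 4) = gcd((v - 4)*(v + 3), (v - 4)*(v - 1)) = v - 4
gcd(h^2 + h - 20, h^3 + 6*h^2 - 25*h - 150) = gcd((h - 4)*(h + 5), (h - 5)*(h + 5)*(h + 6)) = h + 5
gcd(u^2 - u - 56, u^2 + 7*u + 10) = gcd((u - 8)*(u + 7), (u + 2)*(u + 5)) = 1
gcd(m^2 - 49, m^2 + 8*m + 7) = m + 7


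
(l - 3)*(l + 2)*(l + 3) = l^3 + 2*l^2 - 9*l - 18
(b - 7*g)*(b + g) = b^2 - 6*b*g - 7*g^2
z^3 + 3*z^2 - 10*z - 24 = (z - 3)*(z + 2)*(z + 4)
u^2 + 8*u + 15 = (u + 3)*(u + 5)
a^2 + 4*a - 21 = (a - 3)*(a + 7)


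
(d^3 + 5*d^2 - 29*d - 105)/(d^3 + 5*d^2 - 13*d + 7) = (d^2 - 2*d - 15)/(d^2 - 2*d + 1)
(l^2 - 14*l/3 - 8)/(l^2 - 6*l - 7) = (-l^2 + 14*l/3 + 8)/(-l^2 + 6*l + 7)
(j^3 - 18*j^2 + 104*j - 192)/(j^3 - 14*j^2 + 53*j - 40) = (j^2 - 10*j + 24)/(j^2 - 6*j + 5)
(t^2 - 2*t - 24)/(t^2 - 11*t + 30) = (t + 4)/(t - 5)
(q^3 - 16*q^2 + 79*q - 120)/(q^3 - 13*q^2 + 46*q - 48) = (q - 5)/(q - 2)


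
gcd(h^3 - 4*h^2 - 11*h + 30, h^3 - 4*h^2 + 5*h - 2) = h - 2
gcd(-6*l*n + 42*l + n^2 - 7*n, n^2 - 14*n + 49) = n - 7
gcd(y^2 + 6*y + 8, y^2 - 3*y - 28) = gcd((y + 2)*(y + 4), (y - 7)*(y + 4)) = y + 4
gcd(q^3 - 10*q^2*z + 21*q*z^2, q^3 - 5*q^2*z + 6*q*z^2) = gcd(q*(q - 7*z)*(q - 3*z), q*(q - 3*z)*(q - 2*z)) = -q^2 + 3*q*z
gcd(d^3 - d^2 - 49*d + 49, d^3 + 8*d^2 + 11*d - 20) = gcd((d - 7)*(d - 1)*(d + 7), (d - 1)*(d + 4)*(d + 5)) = d - 1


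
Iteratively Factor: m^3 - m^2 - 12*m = (m)*(m^2 - m - 12) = m*(m - 4)*(m + 3)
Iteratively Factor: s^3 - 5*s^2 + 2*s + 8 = (s - 2)*(s^2 - 3*s - 4) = (s - 4)*(s - 2)*(s + 1)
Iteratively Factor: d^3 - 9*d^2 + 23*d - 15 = (d - 1)*(d^2 - 8*d + 15) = (d - 3)*(d - 1)*(d - 5)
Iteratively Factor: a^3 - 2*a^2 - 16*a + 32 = (a + 4)*(a^2 - 6*a + 8) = (a - 4)*(a + 4)*(a - 2)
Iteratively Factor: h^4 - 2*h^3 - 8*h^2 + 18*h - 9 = (h - 3)*(h^3 + h^2 - 5*h + 3) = (h - 3)*(h + 3)*(h^2 - 2*h + 1) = (h - 3)*(h - 1)*(h + 3)*(h - 1)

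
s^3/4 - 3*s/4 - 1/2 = (s/4 + 1/4)*(s - 2)*(s + 1)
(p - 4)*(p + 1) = p^2 - 3*p - 4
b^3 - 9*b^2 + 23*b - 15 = (b - 5)*(b - 3)*(b - 1)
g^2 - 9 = (g - 3)*(g + 3)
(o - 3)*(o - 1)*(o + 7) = o^3 + 3*o^2 - 25*o + 21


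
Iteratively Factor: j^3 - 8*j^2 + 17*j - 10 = (j - 2)*(j^2 - 6*j + 5) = (j - 5)*(j - 2)*(j - 1)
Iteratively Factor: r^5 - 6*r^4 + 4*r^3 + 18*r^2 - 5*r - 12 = (r + 1)*(r^4 - 7*r^3 + 11*r^2 + 7*r - 12) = (r - 3)*(r + 1)*(r^3 - 4*r^2 - r + 4) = (r - 4)*(r - 3)*(r + 1)*(r^2 - 1) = (r - 4)*(r - 3)*(r - 1)*(r + 1)*(r + 1)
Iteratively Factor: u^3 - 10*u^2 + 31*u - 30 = (u - 3)*(u^2 - 7*u + 10) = (u - 3)*(u - 2)*(u - 5)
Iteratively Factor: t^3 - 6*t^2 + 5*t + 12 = (t - 4)*(t^2 - 2*t - 3) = (t - 4)*(t - 3)*(t + 1)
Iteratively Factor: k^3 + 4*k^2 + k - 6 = (k - 1)*(k^2 + 5*k + 6) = (k - 1)*(k + 3)*(k + 2)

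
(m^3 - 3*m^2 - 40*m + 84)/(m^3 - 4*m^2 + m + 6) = (m^2 - m - 42)/(m^2 - 2*m - 3)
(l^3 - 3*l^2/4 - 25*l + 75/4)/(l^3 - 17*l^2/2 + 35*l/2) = (4*l^2 + 17*l - 15)/(2*l*(2*l - 7))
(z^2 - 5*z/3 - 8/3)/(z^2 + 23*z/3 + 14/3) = (3*z^2 - 5*z - 8)/(3*z^2 + 23*z + 14)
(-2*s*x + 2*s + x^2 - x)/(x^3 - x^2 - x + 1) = (-2*s + x)/(x^2 - 1)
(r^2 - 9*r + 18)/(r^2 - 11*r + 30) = (r - 3)/(r - 5)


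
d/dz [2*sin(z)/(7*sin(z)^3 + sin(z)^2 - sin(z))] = -2*(14*sin(z) + 1)*cos(z)/(7*sin(z)^2 + sin(z) - 1)^2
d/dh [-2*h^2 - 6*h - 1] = -4*h - 6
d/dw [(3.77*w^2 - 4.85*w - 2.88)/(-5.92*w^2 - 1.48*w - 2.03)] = (-34.2916*w^2 - 49.4054*w + 5.5831)/(35.0464*w^4 + 17.5232*w^3 + 26.2256*w^2 + 6.0088*w + 4.1209)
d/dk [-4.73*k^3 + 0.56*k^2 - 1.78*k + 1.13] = -14.19*k^2 + 1.12*k - 1.78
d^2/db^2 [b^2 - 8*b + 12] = 2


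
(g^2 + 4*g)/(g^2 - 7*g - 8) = g*(g + 4)/(g^2 - 7*g - 8)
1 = 1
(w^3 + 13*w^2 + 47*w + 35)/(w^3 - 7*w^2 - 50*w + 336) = (w^2 + 6*w + 5)/(w^2 - 14*w + 48)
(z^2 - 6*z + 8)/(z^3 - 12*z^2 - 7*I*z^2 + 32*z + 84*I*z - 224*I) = (z - 2)/(z^2 - z*(8 + 7*I) + 56*I)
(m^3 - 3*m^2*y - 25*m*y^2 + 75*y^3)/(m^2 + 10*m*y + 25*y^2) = (m^2 - 8*m*y + 15*y^2)/(m + 5*y)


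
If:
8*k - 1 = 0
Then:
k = 1/8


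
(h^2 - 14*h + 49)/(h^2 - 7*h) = (h - 7)/h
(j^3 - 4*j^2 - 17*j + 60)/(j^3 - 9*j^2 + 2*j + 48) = (j^2 - j - 20)/(j^2 - 6*j - 16)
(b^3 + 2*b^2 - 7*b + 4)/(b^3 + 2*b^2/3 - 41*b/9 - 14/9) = 9*(b^3 + 2*b^2 - 7*b + 4)/(9*b^3 + 6*b^2 - 41*b - 14)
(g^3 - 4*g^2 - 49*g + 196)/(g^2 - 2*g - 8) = (g^2 - 49)/(g + 2)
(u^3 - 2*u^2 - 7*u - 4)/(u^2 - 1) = (u^2 - 3*u - 4)/(u - 1)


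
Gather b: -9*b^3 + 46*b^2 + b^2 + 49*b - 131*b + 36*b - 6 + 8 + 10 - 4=-9*b^3 + 47*b^2 - 46*b + 8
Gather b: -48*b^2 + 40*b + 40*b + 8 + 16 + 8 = -48*b^2 + 80*b + 32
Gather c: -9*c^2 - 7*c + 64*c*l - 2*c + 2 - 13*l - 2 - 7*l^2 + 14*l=-9*c^2 + c*(64*l - 9) - 7*l^2 + l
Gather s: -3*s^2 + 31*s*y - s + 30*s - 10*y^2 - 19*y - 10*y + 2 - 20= -3*s^2 + s*(31*y + 29) - 10*y^2 - 29*y - 18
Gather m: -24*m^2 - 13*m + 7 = -24*m^2 - 13*m + 7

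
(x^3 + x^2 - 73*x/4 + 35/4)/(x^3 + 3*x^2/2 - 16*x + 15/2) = (x - 7/2)/(x - 3)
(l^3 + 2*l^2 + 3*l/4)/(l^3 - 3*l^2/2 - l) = (l + 3/2)/(l - 2)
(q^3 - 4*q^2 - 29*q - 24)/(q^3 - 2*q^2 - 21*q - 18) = (q - 8)/(q - 6)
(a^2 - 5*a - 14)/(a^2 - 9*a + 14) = (a + 2)/(a - 2)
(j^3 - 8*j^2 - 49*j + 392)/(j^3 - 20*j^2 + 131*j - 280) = (j + 7)/(j - 5)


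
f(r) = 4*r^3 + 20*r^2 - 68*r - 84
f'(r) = 12*r^2 + 40*r - 68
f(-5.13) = 251.16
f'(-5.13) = 42.60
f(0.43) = -109.22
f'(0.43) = -48.58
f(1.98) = -109.18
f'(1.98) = 58.24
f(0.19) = -96.17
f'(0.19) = -59.97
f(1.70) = -122.15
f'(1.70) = 34.68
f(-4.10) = 255.32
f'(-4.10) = -30.28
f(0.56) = -115.11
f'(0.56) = -41.84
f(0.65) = -118.65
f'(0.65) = -36.93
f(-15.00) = -8064.00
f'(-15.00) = 2032.00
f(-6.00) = 180.00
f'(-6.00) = 124.00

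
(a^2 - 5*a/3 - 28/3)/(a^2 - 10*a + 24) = (a + 7/3)/(a - 6)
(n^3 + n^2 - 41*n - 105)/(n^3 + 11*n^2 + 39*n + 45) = (n - 7)/(n + 3)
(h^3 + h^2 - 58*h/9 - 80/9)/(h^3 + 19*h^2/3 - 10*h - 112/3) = (h + 5/3)/(h + 7)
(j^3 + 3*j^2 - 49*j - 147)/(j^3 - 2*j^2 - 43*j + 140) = (j^2 - 4*j - 21)/(j^2 - 9*j + 20)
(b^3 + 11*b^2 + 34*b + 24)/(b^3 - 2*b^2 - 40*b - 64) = (b^2 + 7*b + 6)/(b^2 - 6*b - 16)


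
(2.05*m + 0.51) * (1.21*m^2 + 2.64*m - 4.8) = 2.4805*m^3 + 6.0291*m^2 - 8.4936*m - 2.448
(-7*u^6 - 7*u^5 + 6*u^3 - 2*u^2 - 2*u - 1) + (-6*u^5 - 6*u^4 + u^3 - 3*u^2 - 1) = -7*u^6 - 13*u^5 - 6*u^4 + 7*u^3 - 5*u^2 - 2*u - 2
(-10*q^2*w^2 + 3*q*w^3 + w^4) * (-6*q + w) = 60*q^3*w^2 - 28*q^2*w^3 - 3*q*w^4 + w^5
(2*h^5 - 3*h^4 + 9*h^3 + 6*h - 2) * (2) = 4*h^5 - 6*h^4 + 18*h^3 + 12*h - 4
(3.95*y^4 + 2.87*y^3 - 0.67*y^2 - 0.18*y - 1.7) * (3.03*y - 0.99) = 11.9685*y^5 + 4.7856*y^4 - 4.8714*y^3 + 0.1179*y^2 - 4.9728*y + 1.683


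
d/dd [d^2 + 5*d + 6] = 2*d + 5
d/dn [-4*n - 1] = -4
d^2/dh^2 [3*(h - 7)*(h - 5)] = 6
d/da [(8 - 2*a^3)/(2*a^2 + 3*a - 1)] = 2*(-3*a^2*(2*a^2 + 3*a - 1) + (4*a + 3)*(a^3 - 4))/(2*a^2 + 3*a - 1)^2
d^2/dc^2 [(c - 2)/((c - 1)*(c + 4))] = 2*(c^3 - 6*c^2 - 6*c - 14)/(c^6 + 9*c^5 + 15*c^4 - 45*c^3 - 60*c^2 + 144*c - 64)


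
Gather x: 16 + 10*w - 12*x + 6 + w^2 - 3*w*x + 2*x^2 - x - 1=w^2 + 10*w + 2*x^2 + x*(-3*w - 13) + 21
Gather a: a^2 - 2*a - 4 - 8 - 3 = a^2 - 2*a - 15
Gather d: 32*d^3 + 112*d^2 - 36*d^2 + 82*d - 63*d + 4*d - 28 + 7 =32*d^3 + 76*d^2 + 23*d - 21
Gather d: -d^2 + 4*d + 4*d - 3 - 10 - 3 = -d^2 + 8*d - 16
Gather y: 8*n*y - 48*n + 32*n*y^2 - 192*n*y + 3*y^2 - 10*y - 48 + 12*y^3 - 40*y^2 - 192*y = -48*n + 12*y^3 + y^2*(32*n - 37) + y*(-184*n - 202) - 48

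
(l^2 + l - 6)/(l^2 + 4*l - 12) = (l + 3)/(l + 6)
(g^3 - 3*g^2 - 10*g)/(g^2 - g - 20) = g*(g + 2)/(g + 4)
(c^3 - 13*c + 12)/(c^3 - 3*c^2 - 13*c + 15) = (c^2 + c - 12)/(c^2 - 2*c - 15)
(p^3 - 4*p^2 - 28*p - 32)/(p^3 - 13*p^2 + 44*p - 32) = (p^2 + 4*p + 4)/(p^2 - 5*p + 4)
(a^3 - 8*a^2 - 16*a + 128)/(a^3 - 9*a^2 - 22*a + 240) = (a^2 - 16)/(a^2 - a - 30)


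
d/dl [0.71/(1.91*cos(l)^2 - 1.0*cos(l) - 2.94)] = (2.7122*cos(l) - 0.71)*sin(l)/(-1.91*cos(l)^2 + 1.0*cos(l) + 2.94)^2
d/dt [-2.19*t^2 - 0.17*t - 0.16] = -4.38*t - 0.17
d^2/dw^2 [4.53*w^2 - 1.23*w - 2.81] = 9.06000000000000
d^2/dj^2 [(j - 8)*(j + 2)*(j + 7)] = 6*j + 2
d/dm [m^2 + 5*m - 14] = 2*m + 5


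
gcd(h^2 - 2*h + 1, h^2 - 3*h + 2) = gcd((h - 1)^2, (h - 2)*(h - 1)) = h - 1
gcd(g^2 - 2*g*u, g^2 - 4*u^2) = -g + 2*u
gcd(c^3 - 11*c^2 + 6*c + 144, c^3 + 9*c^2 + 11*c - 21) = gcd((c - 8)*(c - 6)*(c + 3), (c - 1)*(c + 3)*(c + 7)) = c + 3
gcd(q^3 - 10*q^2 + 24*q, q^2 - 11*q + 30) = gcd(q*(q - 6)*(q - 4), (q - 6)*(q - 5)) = q - 6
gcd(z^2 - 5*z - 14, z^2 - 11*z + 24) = 1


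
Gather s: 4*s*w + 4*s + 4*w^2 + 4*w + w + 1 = s*(4*w + 4) + 4*w^2 + 5*w + 1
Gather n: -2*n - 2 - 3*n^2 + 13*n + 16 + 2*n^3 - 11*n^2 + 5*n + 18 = 2*n^3 - 14*n^2 + 16*n + 32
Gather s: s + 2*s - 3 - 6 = 3*s - 9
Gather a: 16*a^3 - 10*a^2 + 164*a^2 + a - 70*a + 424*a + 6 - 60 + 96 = 16*a^3 + 154*a^2 + 355*a + 42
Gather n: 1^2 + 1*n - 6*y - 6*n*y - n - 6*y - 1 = -6*n*y - 12*y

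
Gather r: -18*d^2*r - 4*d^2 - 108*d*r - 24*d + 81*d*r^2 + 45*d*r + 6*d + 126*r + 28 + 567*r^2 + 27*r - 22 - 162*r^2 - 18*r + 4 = -4*d^2 - 18*d + r^2*(81*d + 405) + r*(-18*d^2 - 63*d + 135) + 10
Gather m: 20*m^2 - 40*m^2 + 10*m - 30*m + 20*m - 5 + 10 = 5 - 20*m^2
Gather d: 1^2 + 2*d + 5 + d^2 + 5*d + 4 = d^2 + 7*d + 10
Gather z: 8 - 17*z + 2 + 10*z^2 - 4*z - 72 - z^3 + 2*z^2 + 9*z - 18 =-z^3 + 12*z^2 - 12*z - 80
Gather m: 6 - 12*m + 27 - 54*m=33 - 66*m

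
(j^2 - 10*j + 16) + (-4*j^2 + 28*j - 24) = -3*j^2 + 18*j - 8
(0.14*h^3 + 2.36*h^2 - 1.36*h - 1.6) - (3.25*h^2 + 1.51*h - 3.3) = 0.14*h^3 - 0.89*h^2 - 2.87*h + 1.7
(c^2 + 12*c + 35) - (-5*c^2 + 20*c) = 6*c^2 - 8*c + 35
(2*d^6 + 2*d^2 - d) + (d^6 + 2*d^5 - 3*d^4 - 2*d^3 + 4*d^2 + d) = 3*d^6 + 2*d^5 - 3*d^4 - 2*d^3 + 6*d^2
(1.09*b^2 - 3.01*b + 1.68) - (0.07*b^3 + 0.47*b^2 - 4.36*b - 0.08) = -0.07*b^3 + 0.62*b^2 + 1.35*b + 1.76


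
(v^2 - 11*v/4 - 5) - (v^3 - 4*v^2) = -v^3 + 5*v^2 - 11*v/4 - 5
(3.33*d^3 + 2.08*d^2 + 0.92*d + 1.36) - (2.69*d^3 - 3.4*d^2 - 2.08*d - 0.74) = 0.64*d^3 + 5.48*d^2 + 3.0*d + 2.1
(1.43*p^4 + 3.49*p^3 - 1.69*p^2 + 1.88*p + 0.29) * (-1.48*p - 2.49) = -2.1164*p^5 - 8.7259*p^4 - 6.1889*p^3 + 1.4257*p^2 - 5.1104*p - 0.7221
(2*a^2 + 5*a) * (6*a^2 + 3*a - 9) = 12*a^4 + 36*a^3 - 3*a^2 - 45*a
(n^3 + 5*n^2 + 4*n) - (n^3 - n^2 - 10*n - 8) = 6*n^2 + 14*n + 8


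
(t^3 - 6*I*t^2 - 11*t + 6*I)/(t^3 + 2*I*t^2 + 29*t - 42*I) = (t - I)/(t + 7*I)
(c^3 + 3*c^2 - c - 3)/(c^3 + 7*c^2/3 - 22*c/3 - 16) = 3*(c^2 - 1)/(3*c^2 - 2*c - 16)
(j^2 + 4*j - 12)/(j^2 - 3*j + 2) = (j + 6)/(j - 1)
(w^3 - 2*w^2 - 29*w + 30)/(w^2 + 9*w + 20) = (w^2 - 7*w + 6)/(w + 4)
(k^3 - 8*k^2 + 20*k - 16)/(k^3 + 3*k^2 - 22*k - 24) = (k^2 - 4*k + 4)/(k^2 + 7*k + 6)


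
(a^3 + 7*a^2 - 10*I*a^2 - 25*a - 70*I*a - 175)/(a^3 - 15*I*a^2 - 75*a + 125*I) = (a + 7)/(a - 5*I)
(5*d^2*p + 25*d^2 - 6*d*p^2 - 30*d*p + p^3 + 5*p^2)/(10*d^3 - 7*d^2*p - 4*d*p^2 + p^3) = (p + 5)/(2*d + p)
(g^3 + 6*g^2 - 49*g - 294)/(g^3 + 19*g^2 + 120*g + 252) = (g - 7)/(g + 6)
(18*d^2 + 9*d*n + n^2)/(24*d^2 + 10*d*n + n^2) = (3*d + n)/(4*d + n)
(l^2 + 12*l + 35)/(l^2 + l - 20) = (l + 7)/(l - 4)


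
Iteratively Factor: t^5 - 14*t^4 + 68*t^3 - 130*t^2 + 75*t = (t - 1)*(t^4 - 13*t^3 + 55*t^2 - 75*t) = (t - 5)*(t - 1)*(t^3 - 8*t^2 + 15*t) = (t - 5)*(t - 3)*(t - 1)*(t^2 - 5*t) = (t - 5)^2*(t - 3)*(t - 1)*(t)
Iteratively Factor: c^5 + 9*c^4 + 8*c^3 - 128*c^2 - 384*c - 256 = (c - 4)*(c^4 + 13*c^3 + 60*c^2 + 112*c + 64) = (c - 4)*(c + 4)*(c^3 + 9*c^2 + 24*c + 16) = (c - 4)*(c + 4)^2*(c^2 + 5*c + 4) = (c - 4)*(c + 1)*(c + 4)^2*(c + 4)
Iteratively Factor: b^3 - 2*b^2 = (b)*(b^2 - 2*b) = b*(b - 2)*(b)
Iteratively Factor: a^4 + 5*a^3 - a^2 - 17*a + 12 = (a + 3)*(a^3 + 2*a^2 - 7*a + 4) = (a - 1)*(a + 3)*(a^2 + 3*a - 4) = (a - 1)*(a + 3)*(a + 4)*(a - 1)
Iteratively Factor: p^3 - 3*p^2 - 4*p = (p)*(p^2 - 3*p - 4) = p*(p + 1)*(p - 4)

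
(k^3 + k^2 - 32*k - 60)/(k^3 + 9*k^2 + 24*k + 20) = (k - 6)/(k + 2)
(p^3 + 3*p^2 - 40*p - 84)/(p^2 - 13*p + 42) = (p^2 + 9*p + 14)/(p - 7)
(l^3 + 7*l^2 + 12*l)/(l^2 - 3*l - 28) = l*(l + 3)/(l - 7)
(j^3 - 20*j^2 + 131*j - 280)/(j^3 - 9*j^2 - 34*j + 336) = (j - 5)/(j + 6)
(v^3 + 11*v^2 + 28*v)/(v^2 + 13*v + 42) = v*(v + 4)/(v + 6)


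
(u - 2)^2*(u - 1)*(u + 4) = u^4 - u^3 - 12*u^2 + 28*u - 16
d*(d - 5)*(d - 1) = d^3 - 6*d^2 + 5*d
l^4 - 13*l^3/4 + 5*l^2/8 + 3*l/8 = l*(l - 3)*(l - 1/2)*(l + 1/4)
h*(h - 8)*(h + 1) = h^3 - 7*h^2 - 8*h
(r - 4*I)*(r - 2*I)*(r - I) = r^3 - 7*I*r^2 - 14*r + 8*I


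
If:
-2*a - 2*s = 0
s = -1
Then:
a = 1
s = -1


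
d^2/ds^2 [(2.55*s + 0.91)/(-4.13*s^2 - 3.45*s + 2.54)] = (-(2.55*s + 0.91)*(8.26*s + 3.45)*(16.52*s + 6.9) + (63.189*s + 25.1116)*(4.13*s^2 + 3.45*s - 2.54))/(4.13*s^2 + 3.45*s - 2.54)^3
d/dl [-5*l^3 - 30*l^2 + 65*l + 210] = -15*l^2 - 60*l + 65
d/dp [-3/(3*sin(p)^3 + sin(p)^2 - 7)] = 3*(9*sin(p) + 2)*sin(p)*cos(p)/(3*sin(p)^3 + sin(p)^2 - 7)^2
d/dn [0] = 0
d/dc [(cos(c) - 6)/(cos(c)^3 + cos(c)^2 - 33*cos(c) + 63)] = (-11*cos(c) + cos(2*c) - 44)*sin(c)/((cos(c) - 3)^3*(cos(c) + 7)^2)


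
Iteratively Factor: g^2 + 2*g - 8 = (g + 4)*(g - 2)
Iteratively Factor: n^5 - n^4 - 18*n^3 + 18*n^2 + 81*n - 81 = (n + 3)*(n^4 - 4*n^3 - 6*n^2 + 36*n - 27) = (n - 3)*(n + 3)*(n^3 - n^2 - 9*n + 9) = (n - 3)^2*(n + 3)*(n^2 + 2*n - 3) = (n - 3)^2*(n - 1)*(n + 3)*(n + 3)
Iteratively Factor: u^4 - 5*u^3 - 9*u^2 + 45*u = (u)*(u^3 - 5*u^2 - 9*u + 45) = u*(u - 5)*(u^2 - 9) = u*(u - 5)*(u + 3)*(u - 3)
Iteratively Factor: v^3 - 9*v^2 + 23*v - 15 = (v - 5)*(v^2 - 4*v + 3) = (v - 5)*(v - 3)*(v - 1)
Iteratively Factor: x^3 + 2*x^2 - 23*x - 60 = (x - 5)*(x^2 + 7*x + 12) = (x - 5)*(x + 3)*(x + 4)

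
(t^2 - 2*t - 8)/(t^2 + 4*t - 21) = (t^2 - 2*t - 8)/(t^2 + 4*t - 21)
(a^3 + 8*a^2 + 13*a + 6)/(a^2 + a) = a + 7 + 6/a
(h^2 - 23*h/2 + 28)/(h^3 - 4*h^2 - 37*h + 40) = (h - 7/2)/(h^2 + 4*h - 5)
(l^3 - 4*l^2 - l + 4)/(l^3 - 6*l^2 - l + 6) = (l - 4)/(l - 6)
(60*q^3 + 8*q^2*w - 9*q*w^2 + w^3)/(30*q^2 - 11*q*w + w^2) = 2*q + w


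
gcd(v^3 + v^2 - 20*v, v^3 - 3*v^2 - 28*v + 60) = v + 5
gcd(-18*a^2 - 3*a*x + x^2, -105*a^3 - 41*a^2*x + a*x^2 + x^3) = 3*a + x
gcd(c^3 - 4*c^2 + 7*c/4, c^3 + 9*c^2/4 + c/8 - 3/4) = c - 1/2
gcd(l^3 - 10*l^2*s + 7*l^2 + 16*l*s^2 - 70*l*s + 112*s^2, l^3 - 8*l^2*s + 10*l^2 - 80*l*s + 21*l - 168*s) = -l^2 + 8*l*s - 7*l + 56*s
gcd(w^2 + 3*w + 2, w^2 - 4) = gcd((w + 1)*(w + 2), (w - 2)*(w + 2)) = w + 2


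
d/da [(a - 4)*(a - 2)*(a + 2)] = 3*a^2 - 8*a - 4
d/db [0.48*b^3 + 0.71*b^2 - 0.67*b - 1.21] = 1.44*b^2 + 1.42*b - 0.67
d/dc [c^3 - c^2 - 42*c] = 3*c^2 - 2*c - 42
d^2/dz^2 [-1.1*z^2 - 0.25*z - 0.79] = -2.20000000000000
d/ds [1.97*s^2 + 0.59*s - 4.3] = 3.94*s + 0.59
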